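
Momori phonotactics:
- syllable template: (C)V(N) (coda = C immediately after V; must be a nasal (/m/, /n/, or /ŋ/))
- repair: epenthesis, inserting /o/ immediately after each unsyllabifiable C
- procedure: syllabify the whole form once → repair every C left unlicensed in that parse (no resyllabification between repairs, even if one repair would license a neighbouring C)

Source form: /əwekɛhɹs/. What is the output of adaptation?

Under (C)V(N), the unsyllabifiable consonants are /h/, /ɹ/, /s/ (only a nasal (/m/, /n/, or /ŋ/) is licensed in coda position; onsets are limited to one consonant).
Epenthesis after each stranded consonant: /h/ → /ho/, /ɹ/ → /ɹo/, /s/ → /so/.

əwekɛhoɹoso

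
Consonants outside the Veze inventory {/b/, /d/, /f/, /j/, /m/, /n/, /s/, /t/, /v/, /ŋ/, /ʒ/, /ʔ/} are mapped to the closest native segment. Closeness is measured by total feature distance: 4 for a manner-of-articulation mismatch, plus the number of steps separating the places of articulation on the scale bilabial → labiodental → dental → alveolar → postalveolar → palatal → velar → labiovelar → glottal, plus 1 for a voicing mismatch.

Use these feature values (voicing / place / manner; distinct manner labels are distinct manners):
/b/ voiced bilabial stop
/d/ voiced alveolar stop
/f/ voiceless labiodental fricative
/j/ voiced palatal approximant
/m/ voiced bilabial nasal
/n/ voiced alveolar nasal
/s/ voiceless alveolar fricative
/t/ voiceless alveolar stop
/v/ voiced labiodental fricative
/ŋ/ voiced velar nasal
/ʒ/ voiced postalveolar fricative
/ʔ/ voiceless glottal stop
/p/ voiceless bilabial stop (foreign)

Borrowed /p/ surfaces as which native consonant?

/b/ is closest: same manner (stop), place distance 0 (bilabial→bilabial), voicing differs (+1); total 1. Next closest is /t/ at distance 3.

b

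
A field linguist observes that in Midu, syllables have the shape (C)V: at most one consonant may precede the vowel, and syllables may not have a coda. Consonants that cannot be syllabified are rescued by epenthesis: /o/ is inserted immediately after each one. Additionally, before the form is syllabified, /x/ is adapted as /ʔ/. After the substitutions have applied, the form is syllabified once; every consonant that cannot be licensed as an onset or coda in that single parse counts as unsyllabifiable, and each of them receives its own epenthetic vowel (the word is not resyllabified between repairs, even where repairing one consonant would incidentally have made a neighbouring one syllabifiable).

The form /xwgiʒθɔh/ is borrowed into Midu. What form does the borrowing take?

Substitution: /x/ → /ʔ/, giving /ʔwgiʒθɔh/.
Under (C)V, the unsyllabifiable consonants are /ʔ/, /w/, /ʒ/, /h/ (no codas are permitted; onsets are limited to one consonant).
Epenthesis after each stranded consonant: /ʔ/ → /ʔo/, /w/ → /wo/, /ʒ/ → /ʒo/, /h/ → /ho/.

ʔowogiʒoθɔho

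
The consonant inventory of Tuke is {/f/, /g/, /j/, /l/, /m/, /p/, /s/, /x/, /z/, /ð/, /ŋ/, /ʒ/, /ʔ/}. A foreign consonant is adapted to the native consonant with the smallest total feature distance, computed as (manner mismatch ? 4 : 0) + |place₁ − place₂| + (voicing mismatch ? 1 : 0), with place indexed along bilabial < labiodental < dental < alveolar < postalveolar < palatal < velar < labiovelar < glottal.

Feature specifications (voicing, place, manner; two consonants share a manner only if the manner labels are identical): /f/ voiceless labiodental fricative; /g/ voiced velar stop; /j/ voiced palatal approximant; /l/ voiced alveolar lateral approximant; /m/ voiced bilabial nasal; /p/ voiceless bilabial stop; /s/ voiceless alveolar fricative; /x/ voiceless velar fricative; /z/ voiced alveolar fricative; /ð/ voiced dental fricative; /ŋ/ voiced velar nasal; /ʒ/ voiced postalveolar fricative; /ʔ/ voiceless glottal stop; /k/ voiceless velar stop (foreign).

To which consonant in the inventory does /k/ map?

g

/g/ is closest: same manner (stop), place distance 0 (velar→velar), voicing differs (+1); total 1. Next closest is /ʔ/ at distance 2.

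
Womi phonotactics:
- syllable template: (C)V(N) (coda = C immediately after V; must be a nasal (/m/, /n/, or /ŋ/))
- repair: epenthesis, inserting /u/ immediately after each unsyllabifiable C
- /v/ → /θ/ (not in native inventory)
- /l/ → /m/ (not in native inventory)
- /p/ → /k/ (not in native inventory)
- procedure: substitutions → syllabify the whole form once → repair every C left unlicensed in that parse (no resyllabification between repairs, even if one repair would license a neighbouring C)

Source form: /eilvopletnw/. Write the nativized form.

eimθokumetunuwu

Substitution: /l/ → /m/, /v/ → /θ/, /p/ → /k/, giving /eimθokmetnw/.
The consonants /k/, /t/, /n/, /w/ cannot be parsed into a legal (C)V(N) syllable (only a nasal (/m/, /n/, or /ŋ/) is licensed in coda position; onsets are limited to one consonant).
Each unlicensed consonant becomes the onset of a new syllable: /k/ → /ku/, /t/ → /tu/, /n/ → /nu/, /w/ → /wu/.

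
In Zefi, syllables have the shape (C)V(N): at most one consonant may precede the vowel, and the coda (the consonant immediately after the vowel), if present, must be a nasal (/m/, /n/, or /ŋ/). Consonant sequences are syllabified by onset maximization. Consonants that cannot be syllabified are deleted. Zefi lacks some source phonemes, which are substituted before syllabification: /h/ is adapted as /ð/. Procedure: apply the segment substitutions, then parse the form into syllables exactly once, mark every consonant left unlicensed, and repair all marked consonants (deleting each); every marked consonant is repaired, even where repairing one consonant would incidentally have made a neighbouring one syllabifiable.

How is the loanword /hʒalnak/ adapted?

ʒana

Substitution: /h/ → /ð/, giving /ðʒalnak/.
Syllabifying with onset maximization leaves /ð/, /l/, /k/ stranded (only a nasal (/m/, /n/, or /ŋ/) is licensed in coda position; onsets are limited to one consonant).
Deletion applies to /ð/, /l/, /k/.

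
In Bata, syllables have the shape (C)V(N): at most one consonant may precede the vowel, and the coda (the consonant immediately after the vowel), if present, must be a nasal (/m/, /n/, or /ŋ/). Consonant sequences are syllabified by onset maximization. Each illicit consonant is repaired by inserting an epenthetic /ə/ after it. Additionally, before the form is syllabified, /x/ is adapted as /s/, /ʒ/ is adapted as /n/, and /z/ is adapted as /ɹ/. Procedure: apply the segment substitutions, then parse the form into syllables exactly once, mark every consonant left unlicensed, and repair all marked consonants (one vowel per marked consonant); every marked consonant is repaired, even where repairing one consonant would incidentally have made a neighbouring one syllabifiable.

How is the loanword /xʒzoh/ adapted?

Substitution: /x/ → /s/, /ʒ/ → /n/, /z/ → /ɹ/, giving /snɹoh/.
The consonants /s/, /n/, /h/ cannot be parsed into a legal (C)V(N) syllable (only a nasal (/m/, /n/, or /ŋ/) is licensed in coda position; onsets are limited to one consonant).
Each unlicensed consonant becomes the onset of a new syllable: /s/ → /sə/, /n/ → /nə/, /h/ → /hə/.

sənəɹohə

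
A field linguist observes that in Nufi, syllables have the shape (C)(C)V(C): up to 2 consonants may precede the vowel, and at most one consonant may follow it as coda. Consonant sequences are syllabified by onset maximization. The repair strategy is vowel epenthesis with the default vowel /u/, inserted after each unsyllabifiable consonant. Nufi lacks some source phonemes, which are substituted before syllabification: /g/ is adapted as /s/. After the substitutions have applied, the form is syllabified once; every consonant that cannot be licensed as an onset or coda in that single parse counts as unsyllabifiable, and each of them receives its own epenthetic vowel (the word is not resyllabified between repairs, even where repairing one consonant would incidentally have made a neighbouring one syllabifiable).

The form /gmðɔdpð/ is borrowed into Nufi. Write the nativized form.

Substitution: /g/ → /s/, giving /smðɔdpð/.
Syllabifying with onset maximization leaves /s/, /p/, /ð/ stranded (at most one coda consonant is licensed; onsets may contain at most 2 consonants).
Epenthesis after each stranded consonant: /s/ → /su/, /p/ → /pu/, /ð/ → /ðu/.

sumðɔdpuðu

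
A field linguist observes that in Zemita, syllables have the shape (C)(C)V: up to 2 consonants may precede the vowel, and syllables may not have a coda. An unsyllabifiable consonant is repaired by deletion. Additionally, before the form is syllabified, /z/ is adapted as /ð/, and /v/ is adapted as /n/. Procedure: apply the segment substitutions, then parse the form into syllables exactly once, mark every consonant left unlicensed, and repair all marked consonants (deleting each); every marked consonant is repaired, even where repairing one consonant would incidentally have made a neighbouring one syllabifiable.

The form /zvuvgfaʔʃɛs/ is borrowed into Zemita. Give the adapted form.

Substitution: /z/ → /ð/, /v/ → /n/, giving /ðnungfaʔʃɛs/.
The consonants /n/, /s/ cannot be parsed into a legal (C)(C)V syllable (no codas are permitted; onsets may contain at most 2 consonants).
Each unlicensed consonant is deleted: /n/, /s/.

ðnugfaʔʃɛ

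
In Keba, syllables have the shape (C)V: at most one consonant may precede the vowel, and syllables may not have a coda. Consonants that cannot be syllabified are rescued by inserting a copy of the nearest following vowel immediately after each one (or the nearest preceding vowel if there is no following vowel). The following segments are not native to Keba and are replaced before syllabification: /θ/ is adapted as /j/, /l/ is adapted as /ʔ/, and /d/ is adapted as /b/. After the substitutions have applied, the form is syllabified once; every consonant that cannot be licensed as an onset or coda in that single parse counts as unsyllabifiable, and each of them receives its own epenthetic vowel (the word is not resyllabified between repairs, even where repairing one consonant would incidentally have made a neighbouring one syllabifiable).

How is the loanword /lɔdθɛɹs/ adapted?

Substitution: /l/ → /ʔ/, /d/ → /b/, /θ/ → /j/, giving /ʔɔbjɛɹs/.
The consonants /b/, /ɹ/, /s/ cannot be parsed into a legal (C)V syllable (no codas are permitted; onsets are limited to one consonant).
Epenthesis after each stranded consonant: /b/ → /bɛ/, /ɹ/ → /ɹɛ/, /s/ → /sɛ/.

ʔɔbɛjɛɹɛsɛ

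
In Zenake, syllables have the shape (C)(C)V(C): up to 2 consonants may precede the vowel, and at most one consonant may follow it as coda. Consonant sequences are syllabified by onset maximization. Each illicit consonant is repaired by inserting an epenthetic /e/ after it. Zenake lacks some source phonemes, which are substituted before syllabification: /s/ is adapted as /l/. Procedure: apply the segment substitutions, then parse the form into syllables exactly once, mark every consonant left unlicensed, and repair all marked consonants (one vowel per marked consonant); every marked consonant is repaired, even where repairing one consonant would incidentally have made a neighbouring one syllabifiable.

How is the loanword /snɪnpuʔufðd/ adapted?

lnɪnpuʔufðede

Substitution: /s/ → /l/, giving /lnɪnpuʔufðd/.
Syllabifying with onset maximization leaves /ð/, /d/ stranded (at most one coda consonant is licensed; onsets may contain at most 2 consonants).
Inserting the epenthetic vowel yields /ð/ → /ðe/, /d/ → /de/.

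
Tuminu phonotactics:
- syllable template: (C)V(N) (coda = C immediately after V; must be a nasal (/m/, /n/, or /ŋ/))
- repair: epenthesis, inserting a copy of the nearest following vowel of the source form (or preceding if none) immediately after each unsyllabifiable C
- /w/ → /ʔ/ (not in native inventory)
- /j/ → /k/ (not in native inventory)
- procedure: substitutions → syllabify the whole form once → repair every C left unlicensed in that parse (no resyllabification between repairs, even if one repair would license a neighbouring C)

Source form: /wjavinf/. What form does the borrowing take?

Substitution: /w/ → /ʔ/, /j/ → /k/, giving /ʔkavinf/.
Syllabifying with onset maximization leaves /ʔ/, /f/ stranded (only a nasal (/m/, /n/, or /ŋ/) is licensed in coda position; onsets are limited to one consonant).
Inserting the epenthetic vowel yields /ʔ/ → /ʔa/, /f/ → /fi/.

ʔakavinfi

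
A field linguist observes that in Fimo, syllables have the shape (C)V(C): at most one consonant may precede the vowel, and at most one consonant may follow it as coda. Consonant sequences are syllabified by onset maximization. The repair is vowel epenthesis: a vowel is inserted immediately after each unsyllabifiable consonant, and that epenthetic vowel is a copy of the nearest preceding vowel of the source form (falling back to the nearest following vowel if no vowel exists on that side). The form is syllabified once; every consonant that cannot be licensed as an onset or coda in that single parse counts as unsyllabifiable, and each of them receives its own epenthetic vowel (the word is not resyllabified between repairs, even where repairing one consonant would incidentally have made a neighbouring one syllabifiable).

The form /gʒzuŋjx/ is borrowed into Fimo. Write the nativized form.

Under (C)V(C), the unsyllabifiable consonants are /g/, /ʒ/, /j/, /x/ (at most one coda consonant is licensed; onsets are limited to one consonant).
Each unlicensed consonant becomes the onset of a new syllable: /g/ → /gu/, /ʒ/ → /ʒu/, /j/ → /ju/, /x/ → /xu/.

guʒuzuŋjuxu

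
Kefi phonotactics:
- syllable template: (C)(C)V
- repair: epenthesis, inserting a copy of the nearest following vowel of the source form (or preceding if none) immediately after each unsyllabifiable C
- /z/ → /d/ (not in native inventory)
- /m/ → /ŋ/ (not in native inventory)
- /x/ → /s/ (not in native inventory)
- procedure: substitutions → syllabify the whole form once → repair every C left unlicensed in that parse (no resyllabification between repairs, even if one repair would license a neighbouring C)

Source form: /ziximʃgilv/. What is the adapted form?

disiŋiʃgilivi

Substitution: /z/ → /d/, /x/ → /s/, /m/ → /ŋ/, giving /disiŋʃgilv/.
Under (C)(C)V, the unsyllabifiable consonants are /ŋ/, /l/, /v/ (no codas are permitted; onsets may contain at most 2 consonants).
Each unlicensed consonant becomes the onset of a new syllable: /ŋ/ → /ŋi/, /l/ → /li/, /v/ → /vi/.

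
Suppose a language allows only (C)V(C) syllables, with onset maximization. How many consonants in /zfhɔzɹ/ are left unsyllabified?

3

Under (C)V(C), the unsyllabifiable consonants are /z/, /f/, /ɹ/ (at most one coda consonant is licensed; onsets are limited to one consonant).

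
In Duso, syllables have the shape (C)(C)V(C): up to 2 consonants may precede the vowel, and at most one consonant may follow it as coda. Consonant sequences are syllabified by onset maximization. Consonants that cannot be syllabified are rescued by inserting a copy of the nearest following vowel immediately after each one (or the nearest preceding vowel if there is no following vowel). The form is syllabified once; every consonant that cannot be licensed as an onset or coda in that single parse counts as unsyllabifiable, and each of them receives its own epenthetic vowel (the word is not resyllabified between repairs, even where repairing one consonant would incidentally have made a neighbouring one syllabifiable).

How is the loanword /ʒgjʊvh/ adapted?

ʒʊgjʊvhʊ

Syllabifying with onset maximization leaves /ʒ/, /h/ stranded (at most one coda consonant is licensed; onsets may contain at most 2 consonants).
Each unlicensed consonant becomes the onset of a new syllable: /ʒ/ → /ʒʊ/, /h/ → /hʊ/.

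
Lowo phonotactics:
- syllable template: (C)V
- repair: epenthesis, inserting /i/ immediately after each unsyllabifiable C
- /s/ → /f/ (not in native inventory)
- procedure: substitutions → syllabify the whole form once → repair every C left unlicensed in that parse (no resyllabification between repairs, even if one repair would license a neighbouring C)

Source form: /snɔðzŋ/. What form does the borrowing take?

finɔðiziŋi

Substitution: /s/ → /f/, giving /fnɔðzŋ/.
Syllabifying with onset maximization leaves /f/, /ð/, /z/, /ŋ/ stranded (no codas are permitted; onsets are limited to one consonant).
Each unlicensed consonant becomes the onset of a new syllable: /f/ → /fi/, /ð/ → /ði/, /z/ → /zi/, /ŋ/ → /ŋi/.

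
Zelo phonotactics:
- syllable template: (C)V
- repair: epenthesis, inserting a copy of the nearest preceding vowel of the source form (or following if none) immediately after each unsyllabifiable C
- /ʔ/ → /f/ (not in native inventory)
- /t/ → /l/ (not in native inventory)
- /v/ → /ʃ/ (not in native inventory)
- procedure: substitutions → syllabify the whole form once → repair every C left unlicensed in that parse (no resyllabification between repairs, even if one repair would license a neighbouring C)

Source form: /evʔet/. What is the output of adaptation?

eʃefele

Substitution: /v/ → /ʃ/, /ʔ/ → /f/, /t/ → /l/, giving /eʃfel/.
Under (C)V, the unsyllabifiable consonants are /ʃ/, /l/ (no codas are permitted; onsets are limited to one consonant).
Inserting the epenthetic vowel yields /ʃ/ → /ʃe/, /l/ → /le/.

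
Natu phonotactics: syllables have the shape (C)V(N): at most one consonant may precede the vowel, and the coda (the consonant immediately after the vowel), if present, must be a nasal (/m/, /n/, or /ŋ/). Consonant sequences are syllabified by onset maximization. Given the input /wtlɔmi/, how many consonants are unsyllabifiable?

Syllabifying with onset maximization leaves /w/, /t/ stranded (only a nasal (/m/, /n/, or /ŋ/) is licensed in coda position; onsets are limited to one consonant).

2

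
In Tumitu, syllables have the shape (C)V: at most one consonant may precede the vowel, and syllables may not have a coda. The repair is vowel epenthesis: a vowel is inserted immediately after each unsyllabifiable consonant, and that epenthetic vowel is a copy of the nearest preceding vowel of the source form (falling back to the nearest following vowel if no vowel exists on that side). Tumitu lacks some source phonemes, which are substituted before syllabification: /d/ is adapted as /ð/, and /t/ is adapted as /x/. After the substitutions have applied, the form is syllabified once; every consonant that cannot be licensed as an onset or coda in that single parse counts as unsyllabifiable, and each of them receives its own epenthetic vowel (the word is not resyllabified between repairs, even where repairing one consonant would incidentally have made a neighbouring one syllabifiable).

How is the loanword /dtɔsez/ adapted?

Substitution: /d/ → /ð/, /t/ → /x/, giving /ðxɔsez/.
Under (C)V, the unsyllabifiable consonants are /ð/, /z/ (no codas are permitted; onsets are limited to one consonant).
Epenthesis after each stranded consonant: /ð/ → /ðɔ/, /z/ → /ze/.

ðɔxɔseze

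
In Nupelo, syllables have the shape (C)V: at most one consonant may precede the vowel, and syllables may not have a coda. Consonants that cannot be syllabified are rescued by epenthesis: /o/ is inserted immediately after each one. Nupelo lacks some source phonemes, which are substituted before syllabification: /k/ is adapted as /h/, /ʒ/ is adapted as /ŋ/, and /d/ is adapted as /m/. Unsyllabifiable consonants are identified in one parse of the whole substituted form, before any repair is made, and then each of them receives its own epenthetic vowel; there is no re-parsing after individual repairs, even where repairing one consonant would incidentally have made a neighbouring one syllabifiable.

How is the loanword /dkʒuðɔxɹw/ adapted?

Substitution: /d/ → /m/, /k/ → /h/, /ʒ/ → /ŋ/, giving /mhŋuðɔxɹw/.
Syllabifying with onset maximization leaves /m/, /h/, /x/, /ɹ/, /w/ stranded (no codas are permitted; onsets are limited to one consonant).
Inserting the epenthetic vowel yields /m/ → /mo/, /h/ → /ho/, /x/ → /xo/, /ɹ/ → /ɹo/, /w/ → /wo/.

mohoŋuðɔxoɹowo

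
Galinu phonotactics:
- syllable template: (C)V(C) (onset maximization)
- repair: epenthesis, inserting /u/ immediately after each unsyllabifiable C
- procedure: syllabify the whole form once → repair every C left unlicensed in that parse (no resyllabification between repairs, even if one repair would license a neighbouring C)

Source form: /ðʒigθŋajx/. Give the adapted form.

Syllabifying with onset maximization leaves /ð/, /θ/, /x/ stranded (at most one coda consonant is licensed; onsets are limited to one consonant).
Inserting the epenthetic vowel yields /ð/ → /ðu/, /θ/ → /θu/, /x/ → /xu/.

ðuʒigθuŋajxu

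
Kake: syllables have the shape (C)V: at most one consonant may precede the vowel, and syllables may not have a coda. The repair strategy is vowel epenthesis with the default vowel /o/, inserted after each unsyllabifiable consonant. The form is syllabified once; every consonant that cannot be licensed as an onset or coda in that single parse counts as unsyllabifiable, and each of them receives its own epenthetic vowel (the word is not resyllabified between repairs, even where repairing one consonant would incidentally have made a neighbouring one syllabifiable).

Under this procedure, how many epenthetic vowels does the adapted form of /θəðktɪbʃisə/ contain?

The unsyllabifiable consonants are /ð/, /k/, /b/; each receives one epenthetic vowel.

3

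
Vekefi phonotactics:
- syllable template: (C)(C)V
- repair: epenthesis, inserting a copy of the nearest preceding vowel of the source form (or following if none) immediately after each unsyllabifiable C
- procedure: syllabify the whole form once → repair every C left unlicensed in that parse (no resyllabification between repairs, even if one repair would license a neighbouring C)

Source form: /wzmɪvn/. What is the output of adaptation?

wɪzmɪvɪnɪ

The consonants /w/, /v/, /n/ cannot be parsed into a legal (C)(C)V syllable (no codas are permitted; onsets may contain at most 2 consonants).
Epenthesis after each stranded consonant: /w/ → /wɪ/, /v/ → /vɪ/, /n/ → /nɪ/.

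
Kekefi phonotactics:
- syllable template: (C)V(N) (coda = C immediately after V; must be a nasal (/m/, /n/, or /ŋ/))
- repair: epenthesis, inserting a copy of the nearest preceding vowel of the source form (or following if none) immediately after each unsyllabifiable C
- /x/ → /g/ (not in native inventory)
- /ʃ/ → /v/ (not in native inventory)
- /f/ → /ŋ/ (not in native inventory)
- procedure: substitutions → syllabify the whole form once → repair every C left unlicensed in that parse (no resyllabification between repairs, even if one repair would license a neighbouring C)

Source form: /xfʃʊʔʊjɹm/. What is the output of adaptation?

gʊŋʊvʊʔʊjʊɹʊmʊ

Substitution: /x/ → /g/, /f/ → /ŋ/, /ʃ/ → /v/, giving /gŋvʊʔʊjɹm/.
Under (C)V(N), the unsyllabifiable consonants are /g/, /ŋ/, /j/, /ɹ/, /m/ (only a nasal (/m/, /n/, or /ŋ/) is licensed in coda position; onsets are limited to one consonant).
Inserting the epenthetic vowel yields /g/ → /gʊ/, /ŋ/ → /ŋʊ/, /j/ → /jʊ/, /ɹ/ → /ɹʊ/, /m/ → /mʊ/.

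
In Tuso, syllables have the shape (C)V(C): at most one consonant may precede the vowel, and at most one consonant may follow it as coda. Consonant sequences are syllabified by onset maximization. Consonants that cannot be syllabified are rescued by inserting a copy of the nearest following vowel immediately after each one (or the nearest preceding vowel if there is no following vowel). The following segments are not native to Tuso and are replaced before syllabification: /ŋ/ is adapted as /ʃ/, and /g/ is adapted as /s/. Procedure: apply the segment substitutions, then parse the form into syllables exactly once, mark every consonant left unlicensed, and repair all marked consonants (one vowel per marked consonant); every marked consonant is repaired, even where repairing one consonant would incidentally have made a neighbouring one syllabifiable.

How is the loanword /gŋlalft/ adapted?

saʃalalfata

Substitution: /g/ → /s/, /ŋ/ → /ʃ/, giving /sʃlalft/.
Under (C)V(C), the unsyllabifiable consonants are /s/, /ʃ/, /f/, /t/ (at most one coda consonant is licensed; onsets are limited to one consonant).
Inserting the epenthetic vowel yields /s/ → /sa/, /ʃ/ → /ʃa/, /f/ → /fa/, /t/ → /ta/.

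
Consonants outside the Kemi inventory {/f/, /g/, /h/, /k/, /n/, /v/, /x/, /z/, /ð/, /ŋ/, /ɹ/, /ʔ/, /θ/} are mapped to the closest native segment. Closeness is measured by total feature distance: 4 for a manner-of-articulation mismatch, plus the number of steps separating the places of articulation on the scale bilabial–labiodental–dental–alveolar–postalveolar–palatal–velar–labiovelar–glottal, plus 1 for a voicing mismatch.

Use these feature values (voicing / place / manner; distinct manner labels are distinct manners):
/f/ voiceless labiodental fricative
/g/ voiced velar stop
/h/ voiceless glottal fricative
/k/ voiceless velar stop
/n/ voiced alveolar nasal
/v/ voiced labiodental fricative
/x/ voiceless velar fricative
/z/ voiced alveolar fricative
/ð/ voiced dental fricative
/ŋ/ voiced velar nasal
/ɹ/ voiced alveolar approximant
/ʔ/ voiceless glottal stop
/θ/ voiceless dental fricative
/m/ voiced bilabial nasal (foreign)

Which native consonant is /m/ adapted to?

/n/ is closest: same manner (nasal), place distance 3 (bilabial→alveolar), same voicing; total 3. Next closest is /v/ at distance 5.

n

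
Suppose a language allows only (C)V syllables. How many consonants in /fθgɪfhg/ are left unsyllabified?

Under (C)V, the unsyllabifiable consonants are /f/, /θ/, /f/, /h/, /g/ (no codas are permitted; onsets are limited to one consonant).

5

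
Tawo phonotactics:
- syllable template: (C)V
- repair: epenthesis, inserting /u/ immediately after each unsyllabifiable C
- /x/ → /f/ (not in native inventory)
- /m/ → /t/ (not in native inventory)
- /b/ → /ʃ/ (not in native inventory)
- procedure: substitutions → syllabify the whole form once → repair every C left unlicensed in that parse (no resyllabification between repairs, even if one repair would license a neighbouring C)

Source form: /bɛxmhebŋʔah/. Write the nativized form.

ʃɛfutuheʃuŋuʔahu

Substitution: /b/ → /ʃ/, /x/ → /f/, /m/ → /t/, giving /ʃɛftheʃŋʔah/.
The consonants /f/, /t/, /ʃ/, /ŋ/, /h/ cannot be parsed into a legal (C)V syllable (no codas are permitted; onsets are limited to one consonant).
Inserting the epenthetic vowel yields /f/ → /fu/, /t/ → /tu/, /ʃ/ → /ʃu/, /ŋ/ → /ŋu/, /h/ → /hu/.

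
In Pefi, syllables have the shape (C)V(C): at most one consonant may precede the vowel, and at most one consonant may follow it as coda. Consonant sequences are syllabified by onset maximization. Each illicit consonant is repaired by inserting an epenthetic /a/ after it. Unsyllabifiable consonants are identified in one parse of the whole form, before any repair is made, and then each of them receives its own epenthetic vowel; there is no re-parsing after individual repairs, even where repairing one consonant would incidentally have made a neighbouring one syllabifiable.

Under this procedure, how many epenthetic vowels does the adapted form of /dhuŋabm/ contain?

2

The unsyllabifiable consonants are /d/, /m/; each receives one epenthetic vowel.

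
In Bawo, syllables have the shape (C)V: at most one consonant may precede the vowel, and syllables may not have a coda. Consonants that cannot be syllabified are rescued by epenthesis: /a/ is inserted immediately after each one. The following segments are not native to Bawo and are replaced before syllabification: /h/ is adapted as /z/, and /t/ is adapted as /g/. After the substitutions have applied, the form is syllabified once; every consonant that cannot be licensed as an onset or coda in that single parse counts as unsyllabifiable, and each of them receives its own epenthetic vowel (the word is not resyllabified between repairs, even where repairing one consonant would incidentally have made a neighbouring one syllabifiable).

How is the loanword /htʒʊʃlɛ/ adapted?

Substitution: /h/ → /z/, /t/ → /g/, giving /zgʒʊʃlɛ/.
The consonants /z/, /g/, /ʃ/ cannot be parsed into a legal (C)V syllable (no codas are permitted; onsets are limited to one consonant).
Inserting the epenthetic vowel yields /z/ → /za/, /g/ → /ga/, /ʃ/ → /ʃa/.

zagaʒʊʃalɛ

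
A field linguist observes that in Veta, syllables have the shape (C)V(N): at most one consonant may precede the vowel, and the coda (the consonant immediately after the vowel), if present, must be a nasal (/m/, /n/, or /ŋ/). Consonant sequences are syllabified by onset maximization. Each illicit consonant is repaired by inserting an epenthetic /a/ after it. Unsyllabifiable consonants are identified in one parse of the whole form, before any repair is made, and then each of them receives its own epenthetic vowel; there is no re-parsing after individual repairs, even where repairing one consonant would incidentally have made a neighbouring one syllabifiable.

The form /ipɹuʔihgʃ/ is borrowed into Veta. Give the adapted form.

ipaɹuʔihagaʃa

The consonants /p/, /h/, /g/, /ʃ/ cannot be parsed into a legal (C)V(N) syllable (only a nasal (/m/, /n/, or /ŋ/) is licensed in coda position; onsets are limited to one consonant).
Epenthesis after each stranded consonant: /p/ → /pa/, /h/ → /ha/, /g/ → /ga/, /ʃ/ → /ʃa/.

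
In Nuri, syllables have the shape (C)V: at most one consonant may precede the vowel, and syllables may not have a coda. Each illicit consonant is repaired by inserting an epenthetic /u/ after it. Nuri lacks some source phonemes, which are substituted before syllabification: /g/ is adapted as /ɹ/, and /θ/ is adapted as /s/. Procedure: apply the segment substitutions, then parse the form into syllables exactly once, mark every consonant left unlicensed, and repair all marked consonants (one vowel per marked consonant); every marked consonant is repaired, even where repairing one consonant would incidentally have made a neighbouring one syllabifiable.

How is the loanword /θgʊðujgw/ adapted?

suɹʊðujuɹuwu

Substitution: /θ/ → /s/, /g/ → /ɹ/, giving /sɹʊðujɹw/.
Syllabifying with onset maximization leaves /s/, /j/, /ɹ/, /w/ stranded (no codas are permitted; onsets are limited to one consonant).
Each unlicensed consonant becomes the onset of a new syllable: /s/ → /su/, /j/ → /ju/, /ɹ/ → /ɹu/, /w/ → /wu/.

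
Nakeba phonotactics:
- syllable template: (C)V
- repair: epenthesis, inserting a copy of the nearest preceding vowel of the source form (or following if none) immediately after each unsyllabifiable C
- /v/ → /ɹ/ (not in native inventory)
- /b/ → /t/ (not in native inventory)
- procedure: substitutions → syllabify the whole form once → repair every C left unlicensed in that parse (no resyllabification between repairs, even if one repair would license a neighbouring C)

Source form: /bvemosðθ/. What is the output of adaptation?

teɹemosoðoθo

Substitution: /b/ → /t/, /v/ → /ɹ/, giving /tɹemosðθ/.
The consonants /t/, /s/, /ð/, /θ/ cannot be parsed into a legal (C)V syllable (no codas are permitted; onsets are limited to one consonant).
Epenthesis after each stranded consonant: /t/ → /te/, /s/ → /so/, /ð/ → /ðo/, /θ/ → /θo/.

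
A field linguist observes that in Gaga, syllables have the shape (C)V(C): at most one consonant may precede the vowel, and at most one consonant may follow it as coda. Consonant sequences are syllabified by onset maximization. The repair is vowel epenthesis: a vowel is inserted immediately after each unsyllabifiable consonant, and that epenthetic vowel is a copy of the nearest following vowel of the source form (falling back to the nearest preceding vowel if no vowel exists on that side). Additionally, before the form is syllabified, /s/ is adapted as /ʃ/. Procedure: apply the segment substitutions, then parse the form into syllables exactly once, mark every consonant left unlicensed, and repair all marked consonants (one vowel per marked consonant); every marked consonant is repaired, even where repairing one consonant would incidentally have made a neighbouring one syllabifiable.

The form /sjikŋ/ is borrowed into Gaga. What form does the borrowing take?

Substitution: /s/ → /ʃ/, giving /ʃjikŋ/.
Under (C)V(C), the unsyllabifiable consonants are /ʃ/, /ŋ/ (at most one coda consonant is licensed; onsets are limited to one consonant).
Inserting the epenthetic vowel yields /ʃ/ → /ʃi/, /ŋ/ → /ŋi/.

ʃijikŋi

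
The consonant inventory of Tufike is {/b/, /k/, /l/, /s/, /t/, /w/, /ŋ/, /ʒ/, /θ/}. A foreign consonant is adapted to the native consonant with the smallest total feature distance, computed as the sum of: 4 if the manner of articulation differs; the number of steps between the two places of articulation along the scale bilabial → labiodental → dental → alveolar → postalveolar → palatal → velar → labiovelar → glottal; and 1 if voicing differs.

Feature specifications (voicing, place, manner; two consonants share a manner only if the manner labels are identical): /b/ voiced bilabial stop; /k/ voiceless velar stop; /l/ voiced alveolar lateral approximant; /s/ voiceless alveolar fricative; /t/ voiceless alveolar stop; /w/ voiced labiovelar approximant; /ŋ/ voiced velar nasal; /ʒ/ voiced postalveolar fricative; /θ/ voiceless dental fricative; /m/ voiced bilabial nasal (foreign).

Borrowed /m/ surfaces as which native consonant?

/b/ is closest: manner differs (nasal→stop, +4), place distance 0 (bilabial→bilabial), same voicing; total 4. Next closest is /ŋ/ at distance 6.

b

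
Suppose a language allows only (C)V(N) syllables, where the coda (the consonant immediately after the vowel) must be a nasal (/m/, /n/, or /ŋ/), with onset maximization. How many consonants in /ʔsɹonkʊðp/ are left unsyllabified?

Syllabifying with onset maximization leaves /ʔ/, /s/, /ð/, /p/ stranded (only a nasal (/m/, /n/, or /ŋ/) is licensed in coda position; onsets are limited to one consonant).

4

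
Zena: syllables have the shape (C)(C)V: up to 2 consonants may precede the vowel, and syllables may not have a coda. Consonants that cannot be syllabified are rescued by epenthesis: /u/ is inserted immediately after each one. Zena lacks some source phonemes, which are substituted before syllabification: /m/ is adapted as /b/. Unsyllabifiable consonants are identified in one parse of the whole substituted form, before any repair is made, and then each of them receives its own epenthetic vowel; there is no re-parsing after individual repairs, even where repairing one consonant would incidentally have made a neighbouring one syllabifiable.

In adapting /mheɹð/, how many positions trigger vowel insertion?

2

After substitution the input is /bheɹð/.
The unsyllabifiable consonants are /ɹ/, /ð/; each receives one epenthetic vowel.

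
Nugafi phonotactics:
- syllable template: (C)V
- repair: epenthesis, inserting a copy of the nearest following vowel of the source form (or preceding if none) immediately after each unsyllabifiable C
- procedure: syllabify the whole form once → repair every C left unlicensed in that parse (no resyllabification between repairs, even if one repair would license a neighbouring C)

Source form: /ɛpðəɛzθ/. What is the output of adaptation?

Syllabifying with onset maximization leaves /p/, /z/, /θ/ stranded (no codas are permitted; onsets are limited to one consonant).
Each unlicensed consonant becomes the onset of a new syllable: /p/ → /pə/, /z/ → /zɛ/, /θ/ → /θɛ/.

ɛpəðəɛzɛθɛ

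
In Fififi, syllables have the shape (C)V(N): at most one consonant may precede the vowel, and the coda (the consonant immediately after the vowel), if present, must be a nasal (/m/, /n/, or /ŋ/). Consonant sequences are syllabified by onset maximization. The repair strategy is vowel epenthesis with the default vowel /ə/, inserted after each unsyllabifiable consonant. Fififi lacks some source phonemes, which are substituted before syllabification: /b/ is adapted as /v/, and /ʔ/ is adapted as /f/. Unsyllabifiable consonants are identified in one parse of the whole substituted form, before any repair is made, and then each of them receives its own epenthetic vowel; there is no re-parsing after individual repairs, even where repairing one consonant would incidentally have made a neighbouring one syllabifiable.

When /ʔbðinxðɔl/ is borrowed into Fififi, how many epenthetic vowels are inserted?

4

After substitution the input is /fvðinxðɔl/.
The unsyllabifiable consonants are /f/, /v/, /x/, /l/; each receives one epenthetic vowel.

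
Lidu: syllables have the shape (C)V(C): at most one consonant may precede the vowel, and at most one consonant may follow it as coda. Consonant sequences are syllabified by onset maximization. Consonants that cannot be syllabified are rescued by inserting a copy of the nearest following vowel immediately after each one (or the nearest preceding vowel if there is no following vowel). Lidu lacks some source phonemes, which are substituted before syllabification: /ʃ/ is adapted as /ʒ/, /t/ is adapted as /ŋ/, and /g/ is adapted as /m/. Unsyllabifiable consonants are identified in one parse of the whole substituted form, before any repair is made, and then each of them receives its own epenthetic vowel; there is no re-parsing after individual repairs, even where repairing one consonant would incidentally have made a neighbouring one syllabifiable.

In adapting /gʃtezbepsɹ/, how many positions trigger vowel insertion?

After substitution the input is /mʒŋezbepsɹ/.
The unsyllabifiable consonants are /m/, /ʒ/, /s/, /ɹ/; each receives one epenthetic vowel.

4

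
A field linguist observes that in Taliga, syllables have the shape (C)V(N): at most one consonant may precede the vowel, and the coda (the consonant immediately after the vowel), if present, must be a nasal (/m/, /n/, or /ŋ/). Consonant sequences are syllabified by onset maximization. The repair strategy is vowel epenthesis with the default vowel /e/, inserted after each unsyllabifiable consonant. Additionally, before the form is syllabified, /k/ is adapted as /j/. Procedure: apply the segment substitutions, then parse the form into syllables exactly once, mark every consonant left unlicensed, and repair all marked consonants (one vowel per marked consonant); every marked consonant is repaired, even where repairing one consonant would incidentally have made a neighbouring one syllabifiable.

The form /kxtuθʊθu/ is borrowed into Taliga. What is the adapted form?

Substitution: /k/ → /j/, giving /jxtuθʊθu/.
Syllabifying with onset maximization leaves /j/, /x/ stranded (only a nasal (/m/, /n/, or /ŋ/) is licensed in coda position; onsets are limited to one consonant).
Inserting the epenthetic vowel yields /j/ → /je/, /x/ → /xe/.

jexetuθʊθu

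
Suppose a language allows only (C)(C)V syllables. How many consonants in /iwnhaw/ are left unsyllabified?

The consonants /w/, /w/ cannot be parsed into a legal (C)(C)V syllable (no codas are permitted; onsets may contain at most 2 consonants).

2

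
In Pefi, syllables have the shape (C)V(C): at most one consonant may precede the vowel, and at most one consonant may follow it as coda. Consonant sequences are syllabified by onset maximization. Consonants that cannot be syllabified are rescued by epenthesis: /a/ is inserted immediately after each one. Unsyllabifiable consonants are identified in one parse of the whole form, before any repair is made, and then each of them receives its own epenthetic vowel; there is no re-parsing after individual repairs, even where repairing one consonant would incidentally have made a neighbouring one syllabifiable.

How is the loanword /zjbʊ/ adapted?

zajabʊ

The consonants /z/, /j/ cannot be parsed into a legal (C)V(C) syllable (at most one coda consonant is licensed; onsets are limited to one consonant).
Each unlicensed consonant becomes the onset of a new syllable: /z/ → /za/, /j/ → /ja/.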